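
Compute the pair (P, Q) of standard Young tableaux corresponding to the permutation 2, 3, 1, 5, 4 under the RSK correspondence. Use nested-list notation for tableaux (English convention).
P = [[1, 3, 4], [2, 5]], Q = [[1, 2, 4], [3, 5]]

Insert each entry of the permutation into P by Schensted row insertion, recording in Q the position of each new cell.

After inserting 2: P = [[2]].
After inserting 3: P = [[2, 3]].
After inserting 1: P = [[1, 3], [2]].
After inserting 5: P = [[1, 3, 5], [2]].
After inserting 4: P = [[1, 3, 4], [2, 5]].

So P = [[1, 3, 4], [2, 5]], Q = [[1, 2, 4], [3, 5]].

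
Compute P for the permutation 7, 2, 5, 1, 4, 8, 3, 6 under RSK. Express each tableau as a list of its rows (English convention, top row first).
P = [[1, 3, 6], [2, 4, 8], [5], [7]]

Insert 7: appended to row 1. P = [[7]].
Insert 2: 2 bumps 7 from row 1; 7 starts row 2. P = [[2], [7]].
Insert 5: appended to row 1. P = [[2, 5], [7]].
Insert 1: 1 bumps 2 from row 1; 2 bumps 7 from row 2; 7 starts row 3. P = [[1, 5], [2], [7]].
Insert 4: 4 bumps 5 from row 1; 5 appends to row 2. P = [[1, 4], [2, 5], [7]].
Insert 8: appended to row 1. P = [[1, 4, 8], [2, 5], [7]].
Insert 3: 3 bumps 4 from row 1; 4 bumps 5 from row 2; 5 bumps 7 from row 3; 7 starts row 4. P = [[1, 3, 8], [2, 4], [5], [7]].
Insert 6: 6 bumps 8 from row 1; 8 appends to row 2. P = [[1, 3, 6], [2, 4, 8], [5], [7]].

So P = [[1, 3, 6], [2, 4, 8], [5], [7]].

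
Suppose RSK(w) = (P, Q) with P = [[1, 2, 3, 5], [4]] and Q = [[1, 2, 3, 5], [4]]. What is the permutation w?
Reverse the RSK construction: for i from n down to 1, find the cell of Q containing i, remove the entry at that cell from P, and reverse-bump it up through P; the value ejected from row 1 is w(i).

Step i=5: Q has 5 at row 1, column 4; remove that cell from P, ejecting 5. So w(5) = 5. P is now [[1, 2, 3], [4]].
Step i=4: Q has 4 at row 2, column 1; remove 4 from row 2 of P and reverse-bump: 4 enters row 1 and ejects 3. So w(4) = 3. P is now [[1, 2, 4]].
Step i=3: Q has 3 at row 1, column 3; remove that cell from P, ejecting 4. So w(3) = 4. P is now [[1, 2]].
Step i=2: Q has 2 at row 1, column 2; remove that cell from P, ejecting 2. So w(2) = 2. P is now [[1]].
Step i=1: Q has 1 at row 1, column 1; remove that cell from P, ejecting 1. So w(1) = 1. P is now [].

So w = 1 2 4 3 5.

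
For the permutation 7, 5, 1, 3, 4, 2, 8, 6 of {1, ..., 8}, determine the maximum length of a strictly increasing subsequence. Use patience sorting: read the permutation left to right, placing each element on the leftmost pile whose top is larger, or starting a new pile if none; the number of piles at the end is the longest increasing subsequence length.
7: new pile. tops = [7]
5: onto pile 1 (replacing 7). tops = [5]
1: onto pile 1 (replacing 5). tops = [1]
3: new pile. tops = [1, 3]
4: new pile. tops = [1, 3, 4]
2: onto pile 2 (replacing 3). tops = [1, 2, 4]
8: new pile. tops = [1, 2, 4, 8]
6: onto pile 4 (replacing 8). tops = [1, 2, 4, 6]

4 piles, so the longest increasing subsequence has length 4.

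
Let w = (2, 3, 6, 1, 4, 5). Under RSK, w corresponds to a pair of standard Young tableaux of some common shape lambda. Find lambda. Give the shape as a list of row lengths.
Row-insert each entry into an empty tableau.

After inserting 2: P = [[2]].
After inserting 3: P = [[2, 3]].
After inserting 6: P = [[2, 3, 6]].
After inserting 1: P = [[1, 3, 6], [2]].
After inserting 4: P = [[1, 3, 4], [2, 6]].
After inserting 5: P = [[1, 3, 4, 5], [2, 6]].

The final insertion tableau P = [[1, 3, 4, 5], [2, 6]] has shape [4, 2].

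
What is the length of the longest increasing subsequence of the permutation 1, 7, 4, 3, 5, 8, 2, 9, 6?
5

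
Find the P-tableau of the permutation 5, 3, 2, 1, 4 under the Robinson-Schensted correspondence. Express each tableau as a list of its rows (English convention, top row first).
Insert 5: appended to row 1. P = [[5]].
Insert 3: 3 bumps 5 from row 1; 5 starts row 2. P = [[3], [5]].
Insert 2: 2 bumps 3 from row 1; 3 bumps 5 from row 2; 5 starts row 3. P = [[2], [3], [5]].
Insert 1: 1 bumps 2 from row 1; 2 bumps 3 from row 2; 3 bumps 5 from row 3; 5 starts row 4. P = [[1], [2], [3], [5]].
Insert 4: appended to row 1. P = [[1, 4], [2], [3], [5]].

So P = [[1, 4], [2], [3], [5]].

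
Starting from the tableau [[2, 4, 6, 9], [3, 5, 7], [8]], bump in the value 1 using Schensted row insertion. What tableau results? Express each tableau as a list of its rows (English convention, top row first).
In row 1, 1 replaces 2 (the leftmost entry greater than 1); 2 is bumped to row 2. In row 2, 2 replaces 3 (the leftmost entry greater than 2); 3 is bumped to row 3. In row 3, 3 replaces 8 (the leftmost entry greater than 3); 8 is bumped to row 4. 8 starts a new row 4. The new tableau is [[1, 4, 6, 9], [2, 5, 7], [3], [8]].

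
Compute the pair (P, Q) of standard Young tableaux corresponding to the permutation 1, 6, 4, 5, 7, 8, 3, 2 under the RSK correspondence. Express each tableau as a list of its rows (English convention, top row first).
P = [[1, 2, 5, 7, 8], [3], [4], [6]], Q = [[1, 2, 4, 5, 6], [3], [7], [8]]

Insert each entry of the permutation into P by Schensted row insertion, recording in Q the position of each new cell.

After inserting 1: P = [[1]].
After inserting 6: P = [[1, 6]].
After inserting 4: P = [[1, 4], [6]].
After inserting 5: P = [[1, 4, 5], [6]].
After inserting 7: P = [[1, 4, 5, 7], [6]].
After inserting 8: P = [[1, 4, 5, 7, 8], [6]].
After inserting 3: P = [[1, 3, 5, 7, 8], [4], [6]].
After inserting 2: P = [[1, 2, 5, 7, 8], [3], [4], [6]].

So P = [[1, 2, 5, 7, 8], [3], [4], [6]], Q = [[1, 2, 4, 5, 6], [3], [7], [8]].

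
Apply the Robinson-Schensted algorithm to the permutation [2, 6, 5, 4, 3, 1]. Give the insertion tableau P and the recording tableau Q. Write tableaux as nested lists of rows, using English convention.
Insert each entry of the permutation into P by Schensted row insertion, recording in Q the position of each new cell.

Insert 2: appended to row 1. P = [[2]].
Insert 6: appended to row 1. P = [[2, 6]].
Insert 5: 5 bumps 6 from row 1; 6 starts row 2. P = [[2, 5], [6]].
Insert 4: 4 bumps 5 from row 1; 5 bumps 6 from row 2; 6 starts row 3. P = [[2, 4], [5], [6]].
Insert 3: 3 bumps 4 from row 1; 4 bumps 5 from row 2; 5 bumps 6 from row 3; 6 starts row 4. P = [[2, 3], [4], [5], [6]].
Insert 1: 1 bumps 2 from row 1; 2 bumps 4 from row 2; 4 bumps 5 from row 3; 5 bumps 6 from row 4; 6 starts row 5. P = [[1, 3], [2], [4], [5], [6]].

So P = [[1, 3], [2], [4], [5], [6]], Q = [[1, 2], [3], [4], [5], [6]].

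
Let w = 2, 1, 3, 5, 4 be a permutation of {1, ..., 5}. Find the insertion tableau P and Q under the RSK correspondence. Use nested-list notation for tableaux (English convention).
P = [[1, 3, 4], [2, 5]], Q = [[1, 3, 4], [2, 5]]

Insert each entry of the permutation into P by Schensted row insertion, recording in Q the position of each new cell.

Insert 2: appended to row 1. P = [[2]], Q = [[1]].
Insert 1: 1 bumps 2 from row 1; 2 starts row 2. P = [[1], [2]], Q = [[1], [2]].
Insert 3: appended to row 1. P = [[1, 3], [2]], Q = [[1, 3], [2]].
Insert 5: appended to row 1. P = [[1, 3, 5], [2]], Q = [[1, 3, 4], [2]].
Insert 4: 4 bumps 5 from row 1; 5 appends to row 2. P = [[1, 3, 4], [2, 5]], Q = [[1, 3, 4], [2, 5]].

So P = [[1, 3, 4], [2, 5]], Q = [[1, 3, 4], [2, 5]].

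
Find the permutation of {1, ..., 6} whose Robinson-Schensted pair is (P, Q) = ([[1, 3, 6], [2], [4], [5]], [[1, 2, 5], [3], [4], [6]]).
2 5 4 3 6 1

Reverse the RSK construction: for i from n down to 1, find the cell of Q containing i, remove the entry at that cell from P, and reverse-bump it up through P; the value ejected from row 1 is w(i).

Step i=6: Q has 6 at row 4, column 1; remove 5 from row 4 of P and reverse-bump: 5 enters row 3 and ejects 4; 4 enters row 2 and ejects 2; 2 enters row 1 and ejects 1. So w(6) = 1. P is now [[2, 3, 6], [4], [5]].
Step i=5: Q has 5 at row 1, column 3; remove that cell from P, ejecting 6. So w(5) = 6. P is now [[2, 3], [4], [5]].
Step i=4: Q has 4 at row 3, column 1; remove 5 from row 3 of P and reverse-bump: 5 enters row 2 and ejects 4; 4 enters row 1 and ejects 3. So w(4) = 3. P is now [[2, 4], [5]].
Step i=3: Q has 3 at row 2, column 1; remove 5 from row 2 of P and reverse-bump: 5 enters row 1 and ejects 4. So w(3) = 4. P is now [[2, 5]].
Step i=2: Q has 2 at row 1, column 2; remove that cell from P, ejecting 5. So w(2) = 5. P is now [[2]].
Step i=1: Q has 1 at row 1, column 1; remove that cell from P, ejecting 2. So w(1) = 2. P is now [].

So w = 2 5 4 3 6 1.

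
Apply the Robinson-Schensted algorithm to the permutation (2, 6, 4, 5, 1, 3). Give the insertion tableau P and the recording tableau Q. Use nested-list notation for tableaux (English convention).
P = [[1, 3, 5], [2, 4], [6]], Q = [[1, 2, 4], [3, 6], [5]]

Insert each entry of the permutation into P by Schensted row insertion, recording in Q the position of each new cell.

Insert 2: appended to row 1. P = [[2]].
Insert 6: appended to row 1. P = [[2, 6]].
Insert 4: 4 bumps 6 from row 1; 6 starts row 2. P = [[2, 4], [6]].
Insert 5: appended to row 1. P = [[2, 4, 5], [6]].
Insert 1: 1 bumps 2 from row 1; 2 bumps 6 from row 2; 6 starts row 3. P = [[1, 4, 5], [2], [6]].
Insert 3: 3 bumps 4 from row 1; 4 appends to row 2. P = [[1, 3, 5], [2, 4], [6]].

So P = [[1, 3, 5], [2, 4], [6]], Q = [[1, 2, 4], [3, 6], [5]].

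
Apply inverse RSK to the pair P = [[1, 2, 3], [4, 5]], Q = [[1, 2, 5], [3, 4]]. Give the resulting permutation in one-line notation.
4 5 1 2 3

Reverse the RSK construction: for i from n down to 1, find the cell of Q containing i, remove the entry at that cell from P, and reverse-bump it up through P; the value ejected from row 1 is w(i).

Step i=5: Q has 5 at row 1, column 3; remove that cell from P, ejecting 3. So w(5) = 3. P is now [[1, 2], [4, 5]].
Step i=4: Q has 4 at row 2, column 2; remove 5 from row 2 of P and reverse-bump: 5 enters row 1 and ejects 2. So w(4) = 2. P is now [[1, 5], [4]].
Step i=3: Q has 3 at row 2, column 1; remove 4 from row 2 of P and reverse-bump: 4 enters row 1 and ejects 1. So w(3) = 1. P is now [[4, 5]].
Step i=2: Q has 2 at row 1, column 2; remove that cell from P, ejecting 5. So w(2) = 5. P is now [[4]].
Step i=1: Q has 1 at row 1, column 1; remove that cell from P, ejecting 4. So w(1) = 4. P is now [].

So w = 4 5 1 2 3.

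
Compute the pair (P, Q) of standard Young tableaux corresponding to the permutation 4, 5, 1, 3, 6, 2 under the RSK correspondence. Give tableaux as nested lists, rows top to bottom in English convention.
Insert each entry of the permutation into P by Schensted row insertion, recording in Q the position of each new cell.

Insert 4: appended to row 1. P = [[4]].
Insert 5: appended to row 1. P = [[4, 5]].
Insert 1: 1 bumps 4 from row 1; 4 starts row 2. P = [[1, 5], [4]].
Insert 3: 3 bumps 5 from row 1; 5 appends to row 2. P = [[1, 3], [4, 5]].
Insert 6: appended to row 1. P = [[1, 3, 6], [4, 5]].
Insert 2: 2 bumps 3 from row 1; 3 bumps 4 from row 2; 4 starts row 3. P = [[1, 2, 6], [3, 5], [4]].

So P = [[1, 2, 6], [3, 5], [4]], Q = [[1, 2, 5], [3, 4], [6]].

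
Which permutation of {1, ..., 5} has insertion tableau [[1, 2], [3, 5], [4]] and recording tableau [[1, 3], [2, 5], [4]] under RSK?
Reverse the RSK construction: for i from n down to 1, find the cell of Q containing i, remove the entry at that cell from P, and reverse-bump it up through P; the value ejected from row 1 is w(i).

Step i=5: Q has 5 at row 2, column 2; remove 5 from row 2 of P and reverse-bump: 5 enters row 1 and ejects 2. So w(5) = 2. P is now [[1, 5], [3], [4]].
Step i=4: Q has 4 at row 3, column 1; remove 4 from row 3 of P and reverse-bump: 4 enters row 2 and ejects 3; 3 enters row 1 and ejects 1. So w(4) = 1. P is now [[3, 5], [4]].
Step i=3: Q has 3 at row 1, column 2; remove that cell from P, ejecting 5. So w(3) = 5. P is now [[3], [4]].
Step i=2: Q has 2 at row 2, column 1; remove 4 from row 2 of P and reverse-bump: 4 enters row 1 and ejects 3. So w(2) = 3. P is now [[4]].
Step i=1: Q has 1 at row 1, column 1; remove that cell from P, ejecting 4. So w(1) = 4. P is now [].

So w = 4 3 5 1 2.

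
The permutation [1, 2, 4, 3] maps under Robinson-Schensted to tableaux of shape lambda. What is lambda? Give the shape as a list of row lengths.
[3, 1]

RSK row insertion gives P = [[1, 2, 3], [4]], which has shape [3, 1].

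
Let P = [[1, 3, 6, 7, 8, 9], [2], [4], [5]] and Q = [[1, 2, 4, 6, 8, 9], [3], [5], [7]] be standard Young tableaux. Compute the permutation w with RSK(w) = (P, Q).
2 5 4 6 3 7 1 8 9

Reverse the RSK construction: for i from n down to 1, find the cell of Q containing i, remove the entry at that cell from P, and reverse-bump it up through P; the value ejected from row 1 is w(i).

Step i=9: Q has 9 at row 1, column 6; remove that cell from P, ejecting 9. So w(9) = 9. P is now [[1, 3, 6, 7, 8], [2], [4], [5]].
Step i=8: Q has 8 at row 1, column 5; remove that cell from P, ejecting 8. So w(8) = 8. P is now [[1, 3, 6, 7], [2], [4], [5]].
Step i=7: Q has 7 at row 4, column 1; remove 5 from row 4 of P and reverse-bump: 5 enters row 3 and ejects 4; 4 enters row 2 and ejects 2; 2 enters row 1 and ejects 1. So w(7) = 1. P is now [[2, 3, 6, 7], [4], [5]].
Step i=6: Q has 6 at row 1, column 4; remove that cell from P, ejecting 7. So w(6) = 7. P is now [[2, 3, 6], [4], [5]].
Step i=5: Q has 5 at row 3, column 1; remove 5 from row 3 of P and reverse-bump: 5 enters row 2 and ejects 4; 4 enters row 1 and ejects 3. So w(5) = 3. P is now [[2, 4, 6], [5]].
Step i=4: Q has 4 at row 1, column 3; remove that cell from P, ejecting 6. So w(4) = 6. P is now [[2, 4], [5]].
Step i=3: Q has 3 at row 2, column 1; remove 5 from row 2 of P and reverse-bump: 5 enters row 1 and ejects 4. So w(3) = 4. P is now [[2, 5]].
Step i=2: Q has 2 at row 1, column 2; remove that cell from P, ejecting 5. So w(2) = 5. P is now [[2]].
Step i=1: Q has 1 at row 1, column 1; remove that cell from P, ejecting 2. So w(1) = 2. P is now [].

So w = 2 5 4 6 3 7 1 8 9.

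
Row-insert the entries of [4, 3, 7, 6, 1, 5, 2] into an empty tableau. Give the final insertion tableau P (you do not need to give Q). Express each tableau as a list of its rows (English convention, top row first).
After inserting 4: P = [[4]].
After inserting 3: P = [[3], [4]].
After inserting 7: P = [[3, 7], [4]].
After inserting 6: P = [[3, 6], [4, 7]].
After inserting 1: P = [[1, 6], [3, 7], [4]].
After inserting 5: P = [[1, 5], [3, 6], [4, 7]].
After inserting 2: P = [[1, 2], [3, 5], [4, 6], [7]].

So P = [[1, 2], [3, 5], [4, 6], [7]].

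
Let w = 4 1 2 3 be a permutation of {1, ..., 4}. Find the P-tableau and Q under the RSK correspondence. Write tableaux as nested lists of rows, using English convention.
Insert each entry of the permutation into P by Schensted row insertion, recording in Q the position of each new cell.

Insert 4: appended to row 1. P = [[4]].
Insert 1: 1 bumps 4 from row 1; 4 starts row 2. P = [[1], [4]].
Insert 2: appended to row 1. P = [[1, 2], [4]].
Insert 3: appended to row 1. P = [[1, 2, 3], [4]].

So P = [[1, 2, 3], [4]], Q = [[1, 3, 4], [2]].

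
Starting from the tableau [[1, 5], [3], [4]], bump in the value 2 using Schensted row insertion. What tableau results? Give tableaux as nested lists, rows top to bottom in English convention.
In row 1, 2 replaces 5 (the leftmost entry greater than 2); 5 is bumped to row 2. 5 is appended to row 2. The new tableau is [[1, 2], [3, 5], [4]].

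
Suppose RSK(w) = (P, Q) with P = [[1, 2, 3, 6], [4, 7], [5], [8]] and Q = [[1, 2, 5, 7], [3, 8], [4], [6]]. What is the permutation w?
Reverse the RSK construction: for i from n down to 1, find the cell of Q containing i, remove the entry at that cell from P, and reverse-bump it up through P; the value ejected from row 1 is w(i).

Step i=8: Q has 8 at row 2, column 2; remove 7 from row 2 of P and reverse-bump: 7 enters row 1 and ejects 6. So w(8) = 6. P is now [[1, 2, 3, 7], [4], [5], [8]].
Step i=7: Q has 7 at row 1, column 4; remove that cell from P, ejecting 7. So w(7) = 7. P is now [[1, 2, 3], [4], [5], [8]].
Step i=6: Q has 6 at row 4, column 1; remove 8 from row 4 of P and reverse-bump: 8 enters row 3 and ejects 5; 5 enters row 2 and ejects 4; 4 enters row 1 and ejects 3. So w(6) = 3. P is now [[1, 2, 4], [5], [8]].
Step i=5: Q has 5 at row 1, column 3; remove that cell from P, ejecting 4. So w(5) = 4. P is now [[1, 2], [5], [8]].
Step i=4: Q has 4 at row 3, column 1; remove 8 from row 3 of P and reverse-bump: 8 enters row 2 and ejects 5; 5 enters row 1 and ejects 2. So w(4) = 2. P is now [[1, 5], [8]].
Step i=3: Q has 3 at row 2, column 1; remove 8 from row 2 of P and reverse-bump: 8 enters row 1 and ejects 5. So w(3) = 5. P is now [[1, 8]].
Step i=2: Q has 2 at row 1, column 2; remove that cell from P, ejecting 8. So w(2) = 8. P is now [[1]].
Step i=1: Q has 1 at row 1, column 1; remove that cell from P, ejecting 1. So w(1) = 1. P is now [].

So w = 1 8 5 2 4 3 7 6.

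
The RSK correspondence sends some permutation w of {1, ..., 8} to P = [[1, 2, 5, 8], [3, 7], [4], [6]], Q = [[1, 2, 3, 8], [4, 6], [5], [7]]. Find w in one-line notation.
Reverse RSK: for i = n, n-1, ..., 1, locate i in Q, remove the corresponding corner cell from P, and reverse-bump its entry up through P; the value ejected from row 1 is w(i).

So w = 1 6 7 4 3 5 2 8.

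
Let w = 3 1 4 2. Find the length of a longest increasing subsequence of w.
2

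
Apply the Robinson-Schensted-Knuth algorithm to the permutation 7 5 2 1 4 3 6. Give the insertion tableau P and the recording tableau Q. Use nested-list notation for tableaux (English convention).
P = [[1, 3, 6], [2, 4], [5], [7]], Q = [[1, 5, 7], [2, 6], [3], [4]]

Insert each entry of the permutation into P by Schensted row insertion, recording in Q the position of each new cell.

Insert 7: appended to row 1. P = [[7]], Q = [[1]].
Insert 5: 5 bumps 7 from row 1; 7 starts row 2. P = [[5], [7]], Q = [[1], [2]].
Insert 2: 2 bumps 5 from row 1; 5 bumps 7 from row 2; 7 starts row 3. P = [[2], [5], [7]], Q = [[1], [2], [3]].
Insert 1: 1 bumps 2 from row 1; 2 bumps 5 from row 2; 5 bumps 7 from row 3; 7 starts row 4. P = [[1], [2], [5], [7]], Q = [[1], [2], [3], [4]].
Insert 4: appended to row 1. P = [[1, 4], [2], [5], [7]], Q = [[1, 5], [2], [3], [4]].
Insert 3: 3 bumps 4 from row 1; 4 appends to row 2. P = [[1, 3], [2, 4], [5], [7]], Q = [[1, 5], [2, 6], [3], [4]].
Insert 6: appended to row 1. P = [[1, 3, 6], [2, 4], [5], [7]], Q = [[1, 5, 7], [2, 6], [3], [4]].

So P = [[1, 3, 6], [2, 4], [5], [7]], Q = [[1, 5, 7], [2, 6], [3], [4]].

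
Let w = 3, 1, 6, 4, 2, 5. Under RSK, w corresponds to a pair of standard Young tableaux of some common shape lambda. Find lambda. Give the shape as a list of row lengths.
[3, 2, 1]

RSK row insertion gives P = [[1, 2, 5], [3, 4], [6]], which has shape [3, 2, 1].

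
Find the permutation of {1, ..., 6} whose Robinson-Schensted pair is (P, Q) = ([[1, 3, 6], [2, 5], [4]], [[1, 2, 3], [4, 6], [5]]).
Reverse the RSK construction: for i from n down to 1, find the cell of Q containing i, remove the entry at that cell from P, and reverse-bump it up through P; the value ejected from row 1 is w(i).

Step i=6: Q has 6 at row 2, column 2; remove 5 from row 2 of P and reverse-bump: 5 enters row 1 and ejects 3. So w(6) = 3. P is now [[1, 5, 6], [2], [4]].
Step i=5: Q has 5 at row 3, column 1; remove 4 from row 3 of P and reverse-bump: 4 enters row 2 and ejects 2; 2 enters row 1 and ejects 1. So w(5) = 1. P is now [[2, 5, 6], [4]].
Step i=4: Q has 4 at row 2, column 1; remove 4 from row 2 of P and reverse-bump: 4 enters row 1 and ejects 2. So w(4) = 2. P is now [[4, 5, 6]].
Step i=3: Q has 3 at row 1, column 3; remove that cell from P, ejecting 6. So w(3) = 6. P is now [[4, 5]].
Step i=2: Q has 2 at row 1, column 2; remove that cell from P, ejecting 5. So w(2) = 5. P is now [[4]].
Step i=1: Q has 1 at row 1, column 1; remove that cell from P, ejecting 4. So w(1) = 4. P is now [].

So w = 4 5 6 2 1 3.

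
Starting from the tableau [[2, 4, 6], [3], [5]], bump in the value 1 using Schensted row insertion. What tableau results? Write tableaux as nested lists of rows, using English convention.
[[1, 4, 6], [2], [3], [5]]

In row 1, 1 replaces 2 (the leftmost entry greater than 1); 2 is bumped to row 2. In row 2, 2 replaces 3 (the leftmost entry greater than 2); 3 is bumped to row 3. In row 3, 3 replaces 5 (the leftmost entry greater than 3); 5 is bumped to row 4. 5 starts a new row 4. The new tableau is [[1, 4, 6], [2], [3], [5]].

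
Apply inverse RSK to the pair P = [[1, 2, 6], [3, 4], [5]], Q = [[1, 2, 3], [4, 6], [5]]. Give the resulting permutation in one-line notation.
Reverse the RSK construction: for i from n down to 1, find the cell of Q containing i, remove the entry at that cell from P, and reverse-bump it up through P; the value ejected from row 1 is w(i).

Step i=6: Q has 6 at row 2, column 2; remove 4 from row 2 of P and reverse-bump: 4 enters row 1 and ejects 2. So w(6) = 2. P is now [[1, 4, 6], [3], [5]].
Step i=5: Q has 5 at row 3, column 1; remove 5 from row 3 of P and reverse-bump: 5 enters row 2 and ejects 3; 3 enters row 1 and ejects 1. So w(5) = 1. P is now [[3, 4, 6], [5]].
Step i=4: Q has 4 at row 2, column 1; remove 5 from row 2 of P and reverse-bump: 5 enters row 1 and ejects 4. So w(4) = 4. P is now [[3, 5, 6]].
Step i=3: Q has 3 at row 1, column 3; remove that cell from P, ejecting 6. So w(3) = 6. P is now [[3, 5]].
Step i=2: Q has 2 at row 1, column 2; remove that cell from P, ejecting 5. So w(2) = 5. P is now [[3]].
Step i=1: Q has 1 at row 1, column 1; remove that cell from P, ejecting 3. So w(1) = 3. P is now [].

So w = 3 5 6 4 1 2.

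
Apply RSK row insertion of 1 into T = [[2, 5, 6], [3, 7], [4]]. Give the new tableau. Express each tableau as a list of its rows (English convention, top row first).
In row 1, 1 replaces 2 (the leftmost entry greater than 1); 2 is bumped to row 2. In row 2, 2 replaces 3 (the leftmost entry greater than 2); 3 is bumped to row 3. In row 3, 3 replaces 4 (the leftmost entry greater than 3); 4 is bumped to row 4. 4 starts a new row 4. The new tableau is [[1, 5, 6], [2, 7], [3], [4]].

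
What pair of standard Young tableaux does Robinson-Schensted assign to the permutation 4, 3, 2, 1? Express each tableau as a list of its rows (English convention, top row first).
Insert each entry of the permutation into P by Schensted row insertion, recording in Q the position of each new cell.

After inserting 4: P = [[4]].
After inserting 3: P = [[3], [4]].
After inserting 2: P = [[2], [3], [4]].
After inserting 1: P = [[1], [2], [3], [4]].

So P = [[1], [2], [3], [4]], Q = [[1], [2], [3], [4]].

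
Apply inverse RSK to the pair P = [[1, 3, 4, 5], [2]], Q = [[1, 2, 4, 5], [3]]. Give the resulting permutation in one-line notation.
Reverse the RSK construction: for i from n down to 1, find the cell of Q containing i, remove the entry at that cell from P, and reverse-bump it up through P; the value ejected from row 1 is w(i).

Step i=5: Q has 5 at row 1, column 4; remove that cell from P, ejecting 5. So w(5) = 5. P is now [[1, 3, 4], [2]].
Step i=4: Q has 4 at row 1, column 3; remove that cell from P, ejecting 4. So w(4) = 4. P is now [[1, 3], [2]].
Step i=3: Q has 3 at row 2, column 1; remove 2 from row 2 of P and reverse-bump: 2 enters row 1 and ejects 1. So w(3) = 1. P is now [[2, 3]].
Step i=2: Q has 2 at row 1, column 2; remove that cell from P, ejecting 3. So w(2) = 3. P is now [[2]].
Step i=1: Q has 1 at row 1, column 1; remove that cell from P, ejecting 2. So w(1) = 2. P is now [].

So w = 2 3 1 4 5.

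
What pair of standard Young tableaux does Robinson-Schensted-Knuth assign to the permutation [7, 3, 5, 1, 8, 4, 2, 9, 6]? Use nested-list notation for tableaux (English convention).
P = [[1, 2, 6, 9], [3, 4, 8], [5], [7]], Q = [[1, 3, 5, 8], [2, 6, 9], [4], [7]]

Insert each entry of the permutation into P by Schensted row insertion, recording in Q the position of each new cell.

After inserting 7: P = [[7]].
After inserting 3: P = [[3], [7]].
After inserting 5: P = [[3, 5], [7]].
After inserting 1: P = [[1, 5], [3], [7]].
After inserting 8: P = [[1, 5, 8], [3], [7]].
After inserting 4: P = [[1, 4, 8], [3, 5], [7]].
After inserting 2: P = [[1, 2, 8], [3, 4], [5], [7]].
After inserting 9: P = [[1, 2, 8, 9], [3, 4], [5], [7]].
After inserting 6: P = [[1, 2, 6, 9], [3, 4, 8], [5], [7]].

So P = [[1, 2, 6, 9], [3, 4, 8], [5], [7]], Q = [[1, 3, 5, 8], [2, 6, 9], [4], [7]].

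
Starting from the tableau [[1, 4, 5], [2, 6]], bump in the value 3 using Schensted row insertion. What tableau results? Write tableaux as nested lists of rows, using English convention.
In row 1, 3 replaces 4 (the leftmost entry greater than 3); 4 is bumped to row 2. In row 2, 4 replaces 6 (the leftmost entry greater than 4); 6 is bumped to row 3. 6 starts a new row 3. The new tableau is [[1, 3, 5], [2, 4], [6]].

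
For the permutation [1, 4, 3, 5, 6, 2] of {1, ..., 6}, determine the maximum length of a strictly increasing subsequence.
4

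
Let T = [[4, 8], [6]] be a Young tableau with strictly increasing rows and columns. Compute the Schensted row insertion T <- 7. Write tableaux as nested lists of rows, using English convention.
In row 1, 7 replaces 8 (the leftmost entry greater than 7); 8 is bumped to row 2. 8 is appended to row 2. The new tableau is [[4, 7], [6, 8]].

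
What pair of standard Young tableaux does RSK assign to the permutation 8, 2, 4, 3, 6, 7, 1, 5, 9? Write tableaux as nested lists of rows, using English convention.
Insert each entry of the permutation into P by Schensted row insertion, recording in Q the position of each new cell.

Insert 8: appended to row 1. P = [[8]].
Insert 2: 2 bumps 8 from row 1; 8 starts row 2. P = [[2], [8]].
Insert 4: appended to row 1. P = [[2, 4], [8]].
Insert 3: 3 bumps 4 from row 1; 4 bumps 8 from row 2; 8 starts row 3. P = [[2, 3], [4], [8]].
Insert 6: appended to row 1. P = [[2, 3, 6], [4], [8]].
Insert 7: appended to row 1. P = [[2, 3, 6, 7], [4], [8]].
Insert 1: 1 bumps 2 from row 1; 2 bumps 4 from row 2; 4 bumps 8 from row 3; 8 starts row 4. P = [[1, 3, 6, 7], [2], [4], [8]].
Insert 5: 5 bumps 6 from row 1; 6 appends to row 2. P = [[1, 3, 5, 7], [2, 6], [4], [8]].
Insert 9: appended to row 1. P = [[1, 3, 5, 7, 9], [2, 6], [4], [8]].

So P = [[1, 3, 5, 7, 9], [2, 6], [4], [8]], Q = [[1, 3, 5, 6, 9], [2, 8], [4], [7]].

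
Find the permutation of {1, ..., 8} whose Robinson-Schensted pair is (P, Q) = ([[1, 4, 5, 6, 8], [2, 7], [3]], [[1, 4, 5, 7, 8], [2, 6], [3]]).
3 2 1 4 7 5 6 8

Reverse RSK: for i = n, n-1, ..., 1, locate i in Q, remove the corresponding corner cell from P, and reverse-bump its entry up through P; the value ejected from row 1 is w(i).

So w = 3 2 1 4 7 5 6 8.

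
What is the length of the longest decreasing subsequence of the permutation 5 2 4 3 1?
4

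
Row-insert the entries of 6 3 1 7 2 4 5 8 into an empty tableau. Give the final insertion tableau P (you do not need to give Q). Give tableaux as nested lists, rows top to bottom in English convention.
P = [[1, 2, 4, 5, 8], [3, 7], [6]]

Insert 6: appended to row 1. P = [[6]].
Insert 3: 3 bumps 6 from row 1; 6 starts row 2. P = [[3], [6]].
Insert 1: 1 bumps 3 from row 1; 3 bumps 6 from row 2; 6 starts row 3. P = [[1], [3], [6]].
Insert 7: appended to row 1. P = [[1, 7], [3], [6]].
Insert 2: 2 bumps 7 from row 1; 7 appends to row 2. P = [[1, 2], [3, 7], [6]].
Insert 4: appended to row 1. P = [[1, 2, 4], [3, 7], [6]].
Insert 5: appended to row 1. P = [[1, 2, 4, 5], [3, 7], [6]].
Insert 8: appended to row 1. P = [[1, 2, 4, 5, 8], [3, 7], [6]].

So P = [[1, 2, 4, 5, 8], [3, 7], [6]].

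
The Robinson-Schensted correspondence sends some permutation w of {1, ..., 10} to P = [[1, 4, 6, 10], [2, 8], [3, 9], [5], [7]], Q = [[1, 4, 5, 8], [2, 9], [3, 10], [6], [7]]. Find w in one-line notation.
Reverse RSK: for i = n, n-1, ..., 1, locate i in Q, remove the corresponding corner cell from P, and reverse-bump its entry up through P; the value ejected from row 1 is w(i).

So w = 7 5 3 4 9 2 1 10 8 6.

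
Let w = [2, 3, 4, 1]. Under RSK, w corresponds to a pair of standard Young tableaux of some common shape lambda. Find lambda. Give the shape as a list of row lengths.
[3, 1]

Row-insert each entry into an empty tableau.

After inserting 2: P = [[2]].
After inserting 3: P = [[2, 3]].
After inserting 4: P = [[2, 3, 4]].
After inserting 1: P = [[1, 3, 4], [2]].

The final insertion tableau P = [[1, 3, 4], [2]] has shape [3, 1].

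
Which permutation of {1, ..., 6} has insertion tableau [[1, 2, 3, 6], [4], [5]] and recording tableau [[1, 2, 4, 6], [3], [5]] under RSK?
Reverse the RSK construction: for i from n down to 1, find the cell of Q containing i, remove the entry at that cell from P, and reverse-bump it up through P; the value ejected from row 1 is w(i).

Step i=6: Q has 6 at row 1, column 4; remove that cell from P, ejecting 6. So w(6) = 6. P is now [[1, 2, 3], [4], [5]].
Step i=5: Q has 5 at row 3, column 1; remove 5 from row 3 of P and reverse-bump: 5 enters row 2 and ejects 4; 4 enters row 1 and ejects 3. So w(5) = 3. P is now [[1, 2, 4], [5]].
Step i=4: Q has 4 at row 1, column 3; remove that cell from P, ejecting 4. So w(4) = 4. P is now [[1, 2], [5]].
Step i=3: Q has 3 at row 2, column 1; remove 5 from row 2 of P and reverse-bump: 5 enters row 1 and ejects 2. So w(3) = 2. P is now [[1, 5]].
Step i=2: Q has 2 at row 1, column 2; remove that cell from P, ejecting 5. So w(2) = 5. P is now [[1]].
Step i=1: Q has 1 at row 1, column 1; remove that cell from P, ejecting 1. So w(1) = 1. P is now [].

So w = 1 5 2 4 3 6.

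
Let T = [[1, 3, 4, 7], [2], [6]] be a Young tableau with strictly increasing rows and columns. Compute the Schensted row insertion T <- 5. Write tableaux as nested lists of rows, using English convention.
In row 1, 5 replaces 7 (the leftmost entry greater than 5); 7 is bumped to row 2. 7 is appended to row 2. The new tableau is [[1, 3, 4, 5], [2, 7], [6]].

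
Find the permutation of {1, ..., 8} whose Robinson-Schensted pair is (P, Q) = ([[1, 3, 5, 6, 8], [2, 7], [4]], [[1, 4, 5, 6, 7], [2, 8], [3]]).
4 2 1 3 5 7 8 6

Reverse the RSK construction: for i from n down to 1, find the cell of Q containing i, remove the entry at that cell from P, and reverse-bump it up through P; the value ejected from row 1 is w(i).

Step i=8: Q has 8 at row 2, column 2; remove 7 from row 2 of P and reverse-bump: 7 enters row 1 and ejects 6. So w(8) = 6. P is now [[1, 3, 5, 7, 8], [2], [4]].
Step i=7: Q has 7 at row 1, column 5; remove that cell from P, ejecting 8. So w(7) = 8. P is now [[1, 3, 5, 7], [2], [4]].
Step i=6: Q has 6 at row 1, column 4; remove that cell from P, ejecting 7. So w(6) = 7. P is now [[1, 3, 5], [2], [4]].
Step i=5: Q has 5 at row 1, column 3; remove that cell from P, ejecting 5. So w(5) = 5. P is now [[1, 3], [2], [4]].
Step i=4: Q has 4 at row 1, column 2; remove that cell from P, ejecting 3. So w(4) = 3. P is now [[1], [2], [4]].
Step i=3: Q has 3 at row 3, column 1; remove 4 from row 3 of P and reverse-bump: 4 enters row 2 and ejects 2; 2 enters row 1 and ejects 1. So w(3) = 1. P is now [[2], [4]].
Step i=2: Q has 2 at row 2, column 1; remove 4 from row 2 of P and reverse-bump: 4 enters row 1 and ejects 2. So w(2) = 2. P is now [[4]].
Step i=1: Q has 1 at row 1, column 1; remove that cell from P, ejecting 4. So w(1) = 4. P is now [].

So w = 4 2 1 3 5 7 8 6.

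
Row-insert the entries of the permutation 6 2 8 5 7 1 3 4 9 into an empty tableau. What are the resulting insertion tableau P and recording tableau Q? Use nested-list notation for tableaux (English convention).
Insert each entry of the permutation into P by Schensted row insertion, recording in Q the position of each new cell.

Insert 6: appended to row 1. P = [[6]].
Insert 2: 2 bumps 6 from row 1; 6 starts row 2. P = [[2], [6]].
Insert 8: appended to row 1. P = [[2, 8], [6]].
Insert 5: 5 bumps 8 from row 1; 8 appends to row 2. P = [[2, 5], [6, 8]].
Insert 7: appended to row 1. P = [[2, 5, 7], [6, 8]].
Insert 1: 1 bumps 2 from row 1; 2 bumps 6 from row 2; 6 starts row 3. P = [[1, 5, 7], [2, 8], [6]].
Insert 3: 3 bumps 5 from row 1; 5 bumps 8 from row 2; 8 appends to row 3. P = [[1, 3, 7], [2, 5], [6, 8]].
Insert 4: 4 bumps 7 from row 1; 7 appends to row 2. P = [[1, 3, 4], [2, 5, 7], [6, 8]].
Insert 9: appended to row 1. P = [[1, 3, 4, 9], [2, 5, 7], [6, 8]].

So P = [[1, 3, 4, 9], [2, 5, 7], [6, 8]], Q = [[1, 3, 5, 9], [2, 4, 8], [6, 7]].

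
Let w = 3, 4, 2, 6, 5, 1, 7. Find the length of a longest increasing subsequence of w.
4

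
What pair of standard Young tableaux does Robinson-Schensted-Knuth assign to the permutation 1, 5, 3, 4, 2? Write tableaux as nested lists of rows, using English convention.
Insert each entry of the permutation into P by Schensted row insertion, recording in Q the position of each new cell.

Insert 1: appended to row 1. P = [[1]], Q = [[1]].
Insert 5: appended to row 1. P = [[1, 5]], Q = [[1, 2]].
Insert 3: 3 bumps 5 from row 1; 5 starts row 2. P = [[1, 3], [5]], Q = [[1, 2], [3]].
Insert 4: appended to row 1. P = [[1, 3, 4], [5]], Q = [[1, 2, 4], [3]].
Insert 2: 2 bumps 3 from row 1; 3 bumps 5 from row 2; 5 starts row 3. P = [[1, 2, 4], [3], [5]], Q = [[1, 2, 4], [3], [5]].

So P = [[1, 2, 4], [3], [5]], Q = [[1, 2, 4], [3], [5]].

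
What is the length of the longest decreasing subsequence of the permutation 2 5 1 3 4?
2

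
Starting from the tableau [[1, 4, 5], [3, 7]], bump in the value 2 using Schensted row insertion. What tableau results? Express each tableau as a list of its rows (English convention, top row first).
In row 1, 2 replaces 4 (the leftmost entry greater than 2); 4 is bumped to row 2. In row 2, 4 replaces 7 (the leftmost entry greater than 4); 7 is bumped to row 3. 7 starts a new row 3. The new tableau is [[1, 2, 5], [3, 4], [7]].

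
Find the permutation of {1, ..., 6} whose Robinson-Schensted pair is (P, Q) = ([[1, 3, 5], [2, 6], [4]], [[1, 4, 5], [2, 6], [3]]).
4 2 1 3 6 5

Reverse the RSK construction: for i from n down to 1, find the cell of Q containing i, remove the entry at that cell from P, and reverse-bump it up through P; the value ejected from row 1 is w(i).

Step i=6: Q has 6 at row 2, column 2; remove 6 from row 2 of P and reverse-bump: 6 enters row 1 and ejects 5. So w(6) = 5. P is now [[1, 3, 6], [2], [4]].
Step i=5: Q has 5 at row 1, column 3; remove that cell from P, ejecting 6. So w(5) = 6. P is now [[1, 3], [2], [4]].
Step i=4: Q has 4 at row 1, column 2; remove that cell from P, ejecting 3. So w(4) = 3. P is now [[1], [2], [4]].
Step i=3: Q has 3 at row 3, column 1; remove 4 from row 3 of P and reverse-bump: 4 enters row 2 and ejects 2; 2 enters row 1 and ejects 1. So w(3) = 1. P is now [[2], [4]].
Step i=2: Q has 2 at row 2, column 1; remove 4 from row 2 of P and reverse-bump: 4 enters row 1 and ejects 2. So w(2) = 2. P is now [[4]].
Step i=1: Q has 1 at row 1, column 1; remove that cell from P, ejecting 4. So w(1) = 4. P is now [].

So w = 4 2 1 3 6 5.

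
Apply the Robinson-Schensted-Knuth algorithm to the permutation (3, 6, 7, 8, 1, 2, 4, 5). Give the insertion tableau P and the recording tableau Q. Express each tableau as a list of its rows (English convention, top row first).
P = [[1, 2, 4, 5], [3, 6, 7, 8]], Q = [[1, 2, 3, 4], [5, 6, 7, 8]]

Insert each entry of the permutation into P by Schensted row insertion, recording in Q the position of each new cell.

After inserting 3: P = [[3]].
After inserting 6: P = [[3, 6]].
After inserting 7: P = [[3, 6, 7]].
After inserting 8: P = [[3, 6, 7, 8]].
After inserting 1: P = [[1, 6, 7, 8], [3]].
After inserting 2: P = [[1, 2, 7, 8], [3, 6]].
After inserting 4: P = [[1, 2, 4, 8], [3, 6, 7]].
After inserting 5: P = [[1, 2, 4, 5], [3, 6, 7, 8]].

So P = [[1, 2, 4, 5], [3, 6, 7, 8]], Q = [[1, 2, 3, 4], [5, 6, 7, 8]].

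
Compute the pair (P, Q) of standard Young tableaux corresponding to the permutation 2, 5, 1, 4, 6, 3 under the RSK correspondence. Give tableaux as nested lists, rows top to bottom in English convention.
Insert each entry of the permutation into P by Schensted row insertion, recording in Q the position of each new cell.

After inserting 2: P = [[2]].
After inserting 5: P = [[2, 5]].
After inserting 1: P = [[1, 5], [2]].
After inserting 4: P = [[1, 4], [2, 5]].
After inserting 6: P = [[1, 4, 6], [2, 5]].
After inserting 3: P = [[1, 3, 6], [2, 4], [5]].

So P = [[1, 3, 6], [2, 4], [5]], Q = [[1, 2, 5], [3, 4], [6]].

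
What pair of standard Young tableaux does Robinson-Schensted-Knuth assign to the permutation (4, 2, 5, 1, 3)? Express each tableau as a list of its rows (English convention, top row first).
Insert each entry of the permutation into P by Schensted row insertion, recording in Q the position of each new cell.

Insert 4: appended to row 1. P = [[4]].
Insert 2: 2 bumps 4 from row 1; 4 starts row 2. P = [[2], [4]].
Insert 5: appended to row 1. P = [[2, 5], [4]].
Insert 1: 1 bumps 2 from row 1; 2 bumps 4 from row 2; 4 starts row 3. P = [[1, 5], [2], [4]].
Insert 3: 3 bumps 5 from row 1; 5 appends to row 2. P = [[1, 3], [2, 5], [4]].

So P = [[1, 3], [2, 5], [4]], Q = [[1, 3], [2, 5], [4]].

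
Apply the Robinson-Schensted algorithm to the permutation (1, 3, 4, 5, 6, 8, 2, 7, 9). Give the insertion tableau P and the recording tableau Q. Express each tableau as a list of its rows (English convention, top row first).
Insert each entry of the permutation into P by Schensted row insertion, recording in Q the position of each new cell.

Insert 1: appended to row 1. P = [[1]].
Insert 3: appended to row 1. P = [[1, 3]].
Insert 4: appended to row 1. P = [[1, 3, 4]].
Insert 5: appended to row 1. P = [[1, 3, 4, 5]].
Insert 6: appended to row 1. P = [[1, 3, 4, 5, 6]].
Insert 8: appended to row 1. P = [[1, 3, 4, 5, 6, 8]].
Insert 2: 2 bumps 3 from row 1; 3 starts row 2. P = [[1, 2, 4, 5, 6, 8], [3]].
Insert 7: 7 bumps 8 from row 1; 8 appends to row 2. P = [[1, 2, 4, 5, 6, 7], [3, 8]].
Insert 9: appended to row 1. P = [[1, 2, 4, 5, 6, 7, 9], [3, 8]].

So P = [[1, 2, 4, 5, 6, 7, 9], [3, 8]], Q = [[1, 2, 3, 4, 5, 6, 9], [7, 8]].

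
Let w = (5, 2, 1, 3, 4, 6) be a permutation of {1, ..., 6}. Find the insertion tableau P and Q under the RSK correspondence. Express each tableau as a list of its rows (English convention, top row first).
P = [[1, 3, 4, 6], [2], [5]], Q = [[1, 4, 5, 6], [2], [3]]

Insert each entry of the permutation into P by Schensted row insertion, recording in Q the position of each new cell.

Insert 5: appended to row 1. P = [[5]].
Insert 2: 2 bumps 5 from row 1; 5 starts row 2. P = [[2], [5]].
Insert 1: 1 bumps 2 from row 1; 2 bumps 5 from row 2; 5 starts row 3. P = [[1], [2], [5]].
Insert 3: appended to row 1. P = [[1, 3], [2], [5]].
Insert 4: appended to row 1. P = [[1, 3, 4], [2], [5]].
Insert 6: appended to row 1. P = [[1, 3, 4, 6], [2], [5]].

So P = [[1, 3, 4, 6], [2], [5]], Q = [[1, 4, 5, 6], [2], [3]].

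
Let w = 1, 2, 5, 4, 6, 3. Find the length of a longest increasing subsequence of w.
4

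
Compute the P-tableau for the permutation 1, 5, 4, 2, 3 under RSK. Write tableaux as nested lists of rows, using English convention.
P = [[1, 2, 3], [4], [5]]

Insert 1: appended to row 1. P = [[1]].
Insert 5: appended to row 1. P = [[1, 5]].
Insert 4: 4 bumps 5 from row 1; 5 starts row 2. P = [[1, 4], [5]].
Insert 2: 2 bumps 4 from row 1; 4 bumps 5 from row 2; 5 starts row 3. P = [[1, 2], [4], [5]].
Insert 3: appended to row 1. P = [[1, 2, 3], [4], [5]].

So P = [[1, 2, 3], [4], [5]].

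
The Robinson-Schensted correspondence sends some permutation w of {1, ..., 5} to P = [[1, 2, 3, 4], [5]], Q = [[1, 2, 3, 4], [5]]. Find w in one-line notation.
Reverse the RSK construction: for i from n down to 1, find the cell of Q containing i, remove the entry at that cell from P, and reverse-bump it up through P; the value ejected from row 1 is w(i).

Step i=5: Q has 5 at row 2, column 1; remove 5 from row 2 of P and reverse-bump: 5 enters row 1 and ejects 4. So w(5) = 4. P is now [[1, 2, 3, 5]].
Step i=4: Q has 4 at row 1, column 4; remove that cell from P, ejecting 5. So w(4) = 5. P is now [[1, 2, 3]].
Step i=3: Q has 3 at row 1, column 3; remove that cell from P, ejecting 3. So w(3) = 3. P is now [[1, 2]].
Step i=2: Q has 2 at row 1, column 2; remove that cell from P, ejecting 2. So w(2) = 2. P is now [[1]].
Step i=1: Q has 1 at row 1, column 1; remove that cell from P, ejecting 1. So w(1) = 1. P is now [].

So w = 1 2 3 5 4.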